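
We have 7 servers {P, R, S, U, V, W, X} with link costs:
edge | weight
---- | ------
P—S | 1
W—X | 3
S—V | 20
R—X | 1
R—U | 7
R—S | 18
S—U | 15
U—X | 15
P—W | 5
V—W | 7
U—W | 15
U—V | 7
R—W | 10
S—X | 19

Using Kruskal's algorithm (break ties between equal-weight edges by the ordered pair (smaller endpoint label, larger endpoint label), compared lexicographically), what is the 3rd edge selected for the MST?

Sort edges by weight, then run Kruskal:
P—S (1): add. Components now {R} {X} {P,S} {V} {U} {W}
R—X (1): add. Components now {R,X} {P,S} {V} {U} {W}
W—X (3): add. Components now {R,W,X} {P,S} {V} {U}
P—W (5): add. Components now {P,R,S,W,X} {V} {U}
R—U (7): add. Components now {P,R,S,U,W,X} {V}
U—V (7): add. Components now {P,R,S,U,V,W,X}
The 3rd edge added is W—X.

W-X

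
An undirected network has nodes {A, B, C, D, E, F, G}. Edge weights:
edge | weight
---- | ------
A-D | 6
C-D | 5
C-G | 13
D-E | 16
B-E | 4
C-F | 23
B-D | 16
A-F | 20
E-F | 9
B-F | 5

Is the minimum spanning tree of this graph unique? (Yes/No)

No

Kruskal: consider edges lightest-first.
B-E (4): add. Components now {A} {B,E} {C} {D} {F} {G}
B-F (5): add. Components now {A} {B,E,F} {C} {D} {G}
C-D (5): add. Components now {A} {B,E,F} {C,D} {G}
A-D (6): add. Components now {A,C,D} {B,E,F} {G}
E-F (9): skip — E and F already connected.
C-G (13): add. Components now {A,C,D,G} {B,E,F}
B-D (16): add. Components now {A,B,C,D,E,F,G}
Non-tree edge D-E has weight 16, equal to the heaviest edge on its tree cycle — swapping gives another MST of the same weight. Not unique.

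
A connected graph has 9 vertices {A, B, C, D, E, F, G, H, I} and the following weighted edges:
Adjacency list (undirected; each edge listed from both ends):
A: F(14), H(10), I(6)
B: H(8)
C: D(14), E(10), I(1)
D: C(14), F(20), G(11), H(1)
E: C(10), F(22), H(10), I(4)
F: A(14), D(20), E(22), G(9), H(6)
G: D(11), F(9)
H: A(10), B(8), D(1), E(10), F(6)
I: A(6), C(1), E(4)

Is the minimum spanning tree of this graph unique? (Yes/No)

Kruskal's algorithm — process edges by increasing weight (ties by edge label):
C-I (1): add — endpoints in different components.
D-H (1): add — endpoints in different components.
E-I (4): add — endpoints in different components.
A-I (6): add — endpoints in different components.
F-H (6): add — endpoints in different components.
B-H (8): add — endpoints in different components.
F-G (9): add — endpoints in different components.
A-H (10): add — endpoints in different components.
Non-tree edge E-H has weight 10, equal to the heaviest edge on its tree cycle — swapping gives another MST of the same weight. Not unique.

No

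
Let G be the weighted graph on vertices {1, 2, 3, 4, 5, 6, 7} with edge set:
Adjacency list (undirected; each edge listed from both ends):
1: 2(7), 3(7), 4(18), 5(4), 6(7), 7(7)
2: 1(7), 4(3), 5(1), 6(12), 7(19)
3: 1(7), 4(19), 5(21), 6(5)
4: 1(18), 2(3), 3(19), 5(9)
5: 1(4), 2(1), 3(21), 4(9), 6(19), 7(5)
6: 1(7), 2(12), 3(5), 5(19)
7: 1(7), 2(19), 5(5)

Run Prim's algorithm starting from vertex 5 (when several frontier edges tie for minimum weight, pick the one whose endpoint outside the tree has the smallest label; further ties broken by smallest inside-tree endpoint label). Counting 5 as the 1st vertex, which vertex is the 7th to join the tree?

Grow the tree from 5 using Prim:
Step 1: cheapest edge leaving the tree is 2—5 (1); add 2.
Step 2: cheapest edge leaving the tree is 2—4 (3); add 4.
Step 3: cheapest edge leaving the tree is 1—5 (4); add 1.
Step 4: cheapest edge leaving the tree is 5—7 (5); add 7.
Step 5: cheapest edge leaving the tree is 1—3 (7); add 3.
Step 6: cheapest edge leaving the tree is 3—6 (5); add 6.
Vertex order: 5, 2, 4, 1, 7, 3, 6. The 7th vertex is 6.

6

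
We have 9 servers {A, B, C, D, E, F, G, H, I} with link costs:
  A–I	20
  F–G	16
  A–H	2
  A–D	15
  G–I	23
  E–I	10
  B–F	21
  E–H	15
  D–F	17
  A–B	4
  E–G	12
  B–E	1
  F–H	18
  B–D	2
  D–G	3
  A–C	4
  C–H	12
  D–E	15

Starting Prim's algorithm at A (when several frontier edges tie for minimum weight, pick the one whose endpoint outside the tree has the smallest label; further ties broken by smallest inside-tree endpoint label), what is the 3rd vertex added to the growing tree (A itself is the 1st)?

Prim's algorithm from A:
Step 1: cheapest edge leaving the tree is A–H (2); add H.
Step 2: cheapest edge leaving the tree is A–B (4); add B.
Step 3: cheapest edge leaving the tree is B–E (1); add E.
Step 4: cheapest edge leaving the tree is B–D (2); add D.
Step 5: cheapest edge leaving the tree is D–G (3); add G.
Step 6: cheapest edge leaving the tree is A–C (4); add C.
Step 7: cheapest edge leaving the tree is E–I (10); add I.
Step 8: cheapest edge leaving the tree is F–G (16); add F.
Vertex order: A, H, B, E, D, G, C, I, F. The 3rd vertex is B.

B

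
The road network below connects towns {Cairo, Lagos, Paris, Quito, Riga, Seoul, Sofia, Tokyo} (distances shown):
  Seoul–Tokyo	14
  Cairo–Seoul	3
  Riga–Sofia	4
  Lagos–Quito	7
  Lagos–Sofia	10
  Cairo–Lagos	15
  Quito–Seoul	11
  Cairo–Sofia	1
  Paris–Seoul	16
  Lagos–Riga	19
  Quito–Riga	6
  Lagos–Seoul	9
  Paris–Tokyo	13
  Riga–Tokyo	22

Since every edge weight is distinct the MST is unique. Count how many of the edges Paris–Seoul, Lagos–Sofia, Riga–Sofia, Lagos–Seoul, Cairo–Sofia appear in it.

Kruskal: consider edges lightest-first.
Cairo–Sofia (1): add — endpoints in different components.
Cairo–Seoul (3): add — endpoints in different components.
Riga–Sofia (4): add — endpoints in different components.
Quito–Riga (6): add — endpoints in different components.
Lagos–Quito (7): add — endpoints in different components.
Lagos–Seoul (9): skip — Seoul and Lagos already connected.
Lagos–Sofia (10): skip — Sofia and Lagos already connected.
Quito–Seoul (11): skip — Quito and Seoul already connected.
Paris–Tokyo (13): add — endpoints in different components.
Seoul–Tokyo (14): add — endpoints in different components.
MST edge set: {Cairo–Sofia, Cairo–Seoul, Riga–Sofia, Quito–Riga, Lagos–Quito, Paris–Tokyo, Seoul–Tokyo}.
Of the listed edges, {Riga–Sofia, Cairo–Sofia} are in the MST → 2.

2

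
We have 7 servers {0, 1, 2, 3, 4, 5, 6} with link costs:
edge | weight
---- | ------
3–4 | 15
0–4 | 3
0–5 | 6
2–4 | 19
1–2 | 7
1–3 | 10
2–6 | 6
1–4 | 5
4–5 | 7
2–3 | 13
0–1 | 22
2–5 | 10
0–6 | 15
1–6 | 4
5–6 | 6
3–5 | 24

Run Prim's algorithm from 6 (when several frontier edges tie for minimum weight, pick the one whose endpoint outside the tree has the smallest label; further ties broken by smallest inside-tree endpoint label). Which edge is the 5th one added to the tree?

Prim's algorithm from 6:
Step 1: cheapest edge leaving the tree is 1–6 (4); add 1.
Step 2: cheapest edge leaving the tree is 1–4 (5); add 4.
Step 3: cheapest edge leaving the tree is 0–4 (3); add 0.
Step 4: cheapest edge leaving the tree is 2–6 (6); add 2.
Step 5: cheapest edge leaving the tree is 0–5 (6); add 5.
Step 6: cheapest edge leaving the tree is 1–3 (10); add 3.
The 5th edge added is 0–5.

0-5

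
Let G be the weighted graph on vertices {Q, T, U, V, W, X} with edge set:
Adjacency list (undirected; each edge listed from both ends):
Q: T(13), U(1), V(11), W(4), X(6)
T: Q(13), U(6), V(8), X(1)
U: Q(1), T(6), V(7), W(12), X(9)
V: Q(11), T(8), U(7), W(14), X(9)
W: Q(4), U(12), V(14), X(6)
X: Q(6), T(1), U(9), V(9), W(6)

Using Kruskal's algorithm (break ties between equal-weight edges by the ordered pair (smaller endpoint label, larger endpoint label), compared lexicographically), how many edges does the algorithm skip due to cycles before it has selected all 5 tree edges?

Kruskal: consider edges lightest-first.
Q-U (1): add — endpoints in different components.
T-X (1): add — endpoints in different components.
Q-W (4): add — endpoints in different components.
Q-X (6): add — endpoints in different components.
T-U (6): skip — T and U already connected.
W-X (6): skip — W and X already connected.
U-V (7): add — endpoints in different components.
Edges rejected before the tree was complete: 2.

2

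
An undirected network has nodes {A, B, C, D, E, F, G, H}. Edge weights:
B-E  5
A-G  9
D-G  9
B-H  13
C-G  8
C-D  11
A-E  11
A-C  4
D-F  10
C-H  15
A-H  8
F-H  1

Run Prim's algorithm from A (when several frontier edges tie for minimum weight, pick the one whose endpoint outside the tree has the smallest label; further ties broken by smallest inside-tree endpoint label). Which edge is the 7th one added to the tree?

Prim, starting at A.
Step 1: frontier [A-C 4, A-H 8, A-G 9, A-E 11] → take A-C (4); add C.
Step 2: frontier [A-H 8, A-G 9, A-E 11, C-G 8, C-D 11, C-H 15] → take C-G (8); add G.
Step 3: frontier [A-H 8, A-E 11, C-D 11, C-H 15, D-G 9] → take A-H (8); add H.
Step 4: frontier [A-E 11, C-D 11, D-G 9, F-H 1, B-H 13] → take F-H (1); add F.
Step 5: frontier [A-E 11, C-D 11, D-F 10, D-G 9, B-H 13] → take D-G (9); add D.
Step 6: frontier [A-E 11, B-H 13] → take A-E (11); add E.
Step 7: frontier [B-E 5, B-H 13] → take B-E (5); add B.
The 7th edge added is B-E.

B-E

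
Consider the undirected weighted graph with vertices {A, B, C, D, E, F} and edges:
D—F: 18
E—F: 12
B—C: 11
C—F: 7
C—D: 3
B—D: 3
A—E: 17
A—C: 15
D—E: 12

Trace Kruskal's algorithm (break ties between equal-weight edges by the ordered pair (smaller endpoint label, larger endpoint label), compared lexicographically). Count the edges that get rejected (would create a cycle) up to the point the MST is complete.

Sort edges by weight, then run Kruskal:
B—D (3): add — endpoints in different components.
C—D (3): add — endpoints in different components.
C—F (7): add — endpoints in different components.
B—C (11): skip — B and C already connected.
D—E (12): add — endpoints in different components.
E—F (12): skip — E and F already connected.
A—C (15): add — endpoints in different components.
Edges rejected before the tree was complete: 2.

2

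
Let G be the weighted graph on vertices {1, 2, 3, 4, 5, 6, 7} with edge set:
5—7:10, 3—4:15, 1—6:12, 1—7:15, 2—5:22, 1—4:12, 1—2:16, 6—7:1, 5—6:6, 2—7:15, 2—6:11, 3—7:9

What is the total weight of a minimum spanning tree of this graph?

Sort edges by weight, then run Kruskal:
6—7 (1): add — endpoints in different components.
5—6 (6): add — endpoints in different components.
3—7 (9): add — endpoints in different components.
5—7 (10): skip — 5 and 7 already connected.
2—6 (11): add — endpoints in different components.
1—4 (12): add — endpoints in different components.
1—6 (12): add — endpoints in different components.
MST edges: 6—7, 5—6, 3—7, 2—6, 1—4, 1—6; total weight 1+6+9+11+12+12 = 51.

51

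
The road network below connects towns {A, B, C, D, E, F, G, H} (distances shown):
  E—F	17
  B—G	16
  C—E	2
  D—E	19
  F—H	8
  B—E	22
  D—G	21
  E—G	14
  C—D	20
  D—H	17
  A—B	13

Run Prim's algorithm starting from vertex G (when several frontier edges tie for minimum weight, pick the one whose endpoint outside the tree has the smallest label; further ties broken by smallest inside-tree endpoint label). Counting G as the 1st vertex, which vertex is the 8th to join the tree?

Prim's algorithm from G:
Step 1: cheapest edge leaving the tree is E—G (14); add E.
Step 2: cheapest edge leaving the tree is C—E (2); add C.
Step 3: cheapest edge leaving the tree is B—G (16); add B.
Step 4: cheapest edge leaving the tree is A—B (13); add A.
Step 5: cheapest edge leaving the tree is E—F (17); add F.
Step 6: cheapest edge leaving the tree is F—H (8); add H.
Step 7: cheapest edge leaving the tree is D—H (17); add D.
Vertex order: G, E, C, B, A, F, H, D. The 8th vertex is D.

D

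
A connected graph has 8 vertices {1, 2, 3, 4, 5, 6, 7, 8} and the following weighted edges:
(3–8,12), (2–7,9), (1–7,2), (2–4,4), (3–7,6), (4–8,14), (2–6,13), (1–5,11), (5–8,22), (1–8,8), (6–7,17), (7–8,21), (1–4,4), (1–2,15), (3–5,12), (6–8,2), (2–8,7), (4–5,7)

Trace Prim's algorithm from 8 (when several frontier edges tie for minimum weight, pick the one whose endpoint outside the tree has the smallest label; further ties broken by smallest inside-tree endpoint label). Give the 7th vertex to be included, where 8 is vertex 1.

Prim's algorithm from 8:
Step 1: cheapest edge leaving the tree is 6–8 (2); add 6.
Step 2: cheapest edge leaving the tree is 2–8 (7); add 2.
Step 3: cheapest edge leaving the tree is 2–4 (4); add 4.
Step 4: cheapest edge leaving the tree is 1–4 (4); add 1.
Step 5: cheapest edge leaving the tree is 1–7 (2); add 7.
Step 6: cheapest edge leaving the tree is 3–7 (6); add 3.
Step 7: cheapest edge leaving the tree is 4–5 (7); add 5.
Vertex order: 8, 6, 2, 4, 1, 7, 3, 5. The 7th vertex is 3.

3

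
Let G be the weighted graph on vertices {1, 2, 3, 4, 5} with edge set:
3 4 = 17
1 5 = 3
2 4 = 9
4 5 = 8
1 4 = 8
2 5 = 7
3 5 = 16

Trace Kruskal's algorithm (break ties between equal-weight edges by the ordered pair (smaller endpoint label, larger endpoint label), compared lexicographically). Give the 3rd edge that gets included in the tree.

1-4

Kruskal: consider edges lightest-first.
1 5 (3): add. Components now {1,5} {2} {3} {4}
2 5 (7): add. Components now {1,2,5} {3} {4}
1 4 (8): add. Components now {1,2,4,5} {3}
4 5 (8): skip — 4 and 5 already connected.
2 4 (9): skip — 2 and 4 already connected.
3 5 (16): add. Components now {1,2,3,4,5}
The 3rd edge added is 1 4.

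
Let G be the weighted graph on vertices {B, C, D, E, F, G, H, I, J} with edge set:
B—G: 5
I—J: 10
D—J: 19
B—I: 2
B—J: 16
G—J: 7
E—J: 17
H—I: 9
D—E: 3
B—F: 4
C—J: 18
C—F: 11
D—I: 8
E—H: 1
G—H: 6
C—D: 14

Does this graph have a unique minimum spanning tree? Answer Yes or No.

Kruskal: consider edges lightest-first.
E—H (1): add — endpoints in different components.
B—I (2): add — endpoints in different components.
D—E (3): add — endpoints in different components.
B—F (4): add — endpoints in different components.
B—G (5): add — endpoints in different components.
G—H (6): add — endpoints in different components.
G—J (7): add — endpoints in different components.
D—I (8): skip — D and I already connected.
H—I (9): skip — H and I already connected.
I—J (10): skip — I and J already connected.
C—F (11): add — endpoints in different components.
Every non-tree edge has weight strictly greater than the heaviest edge on the tree path between its endpoints, so the MST is unique.

Yes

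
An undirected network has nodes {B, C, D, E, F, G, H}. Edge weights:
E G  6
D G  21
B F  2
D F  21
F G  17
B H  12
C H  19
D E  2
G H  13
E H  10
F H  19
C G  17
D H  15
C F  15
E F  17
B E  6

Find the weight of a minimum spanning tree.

41

Prim, starting at E.
Step 1: cheapest edge leaving the tree is D E (2); add D.
Step 2: cheapest edge leaving the tree is B E (6); add B.
Step 3: cheapest edge leaving the tree is B F (2); add F.
Step 4: cheapest edge leaving the tree is E G (6); add G.
Step 5: cheapest edge leaving the tree is E H (10); add H.
Step 6: cheapest edge leaving the tree is C F (15); add C.
MST edges: D E, B E, B F, E G, E H, C F; total weight 2+6+2+6+10+15 = 41.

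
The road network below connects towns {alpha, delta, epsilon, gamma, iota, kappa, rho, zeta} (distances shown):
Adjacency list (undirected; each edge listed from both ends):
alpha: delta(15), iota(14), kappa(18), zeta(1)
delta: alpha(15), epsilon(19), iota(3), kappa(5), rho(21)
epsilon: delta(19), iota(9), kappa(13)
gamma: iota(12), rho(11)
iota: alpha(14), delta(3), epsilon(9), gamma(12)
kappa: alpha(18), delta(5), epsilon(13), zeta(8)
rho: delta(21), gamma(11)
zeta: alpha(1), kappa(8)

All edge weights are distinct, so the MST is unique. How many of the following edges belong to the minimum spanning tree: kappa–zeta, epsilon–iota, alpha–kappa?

Kruskal's algorithm — process edges by increasing weight (ties by edge label):
alpha–zeta (1): add — endpoints in different components.
delta–iota (3): add — endpoints in different components.
delta–kappa (5): add — endpoints in different components.
kappa–zeta (8): add — endpoints in different components.
epsilon–iota (9): add — endpoints in different components.
gamma–rho (11): add — endpoints in different components.
gamma–iota (12): add — endpoints in different components.
MST edge set: {alpha–zeta, delta–iota, delta–kappa, kappa–zeta, epsilon–iota, gamma–rho, gamma–iota}.
Of the listed edges, {kappa–zeta, epsilon–iota} are in the MST → 2.

2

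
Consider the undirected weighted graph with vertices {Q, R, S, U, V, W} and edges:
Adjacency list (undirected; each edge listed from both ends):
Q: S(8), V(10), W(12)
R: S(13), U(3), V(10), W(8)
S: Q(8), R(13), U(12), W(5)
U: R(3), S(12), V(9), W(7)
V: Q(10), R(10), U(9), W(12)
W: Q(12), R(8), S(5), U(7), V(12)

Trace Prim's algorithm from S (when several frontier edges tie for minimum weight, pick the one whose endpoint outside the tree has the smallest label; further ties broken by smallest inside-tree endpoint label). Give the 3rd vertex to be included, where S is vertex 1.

U

Prim's algorithm from S:
Step 1: frontier [S—W 5, Q—S 8, S—U 12, R—S 13] → take S—W (5); add W.
Step 2: frontier [Q—S 8, S—U 12, R—S 13, U—W 7, R—W 8, Q—W 12, V—W 12] → take U—W (7); add U.
Step 3: frontier [Q—S 8, R—S 13, R—U 3, U—V 9, R—W 8, Q—W 12, V—W 12] → take R—U (3); add R.
Step 4: frontier [R—V 10, Q—S 8, U—V 9, Q—W 12, V—W 12] → take Q—S (8); add Q.
Step 5: frontier [Q—V 10, R—V 10, U—V 9, V—W 12] → take U—V (9); add V.
Vertex order: S, W, U, R, Q, V. The 3rd vertex is U.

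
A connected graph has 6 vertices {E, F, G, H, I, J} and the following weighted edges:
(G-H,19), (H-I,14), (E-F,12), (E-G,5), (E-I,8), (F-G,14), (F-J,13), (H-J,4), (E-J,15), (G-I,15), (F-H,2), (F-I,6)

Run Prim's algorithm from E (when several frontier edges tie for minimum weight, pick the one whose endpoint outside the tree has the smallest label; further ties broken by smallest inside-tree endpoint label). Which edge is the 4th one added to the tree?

F-H

Grow the tree from E using Prim:
Step 1: cheapest edge leaving the tree is E-G (5); add G.
Step 2: cheapest edge leaving the tree is E-I (8); add I.
Step 3: cheapest edge leaving the tree is F-I (6); add F.
Step 4: cheapest edge leaving the tree is F-H (2); add H.
Step 5: cheapest edge leaving the tree is H-J (4); add J.
The 4th edge added is F-H.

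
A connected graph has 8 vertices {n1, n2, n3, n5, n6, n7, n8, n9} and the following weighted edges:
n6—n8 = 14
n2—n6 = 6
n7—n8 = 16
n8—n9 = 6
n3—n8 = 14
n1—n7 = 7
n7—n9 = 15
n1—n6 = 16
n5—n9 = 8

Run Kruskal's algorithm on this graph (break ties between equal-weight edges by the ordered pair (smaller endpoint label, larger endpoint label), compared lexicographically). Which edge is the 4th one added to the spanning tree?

Sort edges by weight, then run Kruskal:
n2—n6 (6): add — endpoints in different components.
n8—n9 (6): add — endpoints in different components.
n1—n7 (7): add — endpoints in different components.
n5—n9 (8): add — endpoints in different components.
n3—n8 (14): add — endpoints in different components.
n6—n8 (14): add — endpoints in different components.
n7—n9 (15): add — endpoints in different components.
The 4th edge added is n5—n9.

n5-n9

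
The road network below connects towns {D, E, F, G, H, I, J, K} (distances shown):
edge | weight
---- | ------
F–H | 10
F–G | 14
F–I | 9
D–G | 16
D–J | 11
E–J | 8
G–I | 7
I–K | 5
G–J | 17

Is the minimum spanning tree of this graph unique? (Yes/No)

Yes

Kruskal: consider edges lightest-first.
I–K (5): add — endpoints in different components.
G–I (7): add — endpoints in different components.
E–J (8): add — endpoints in different components.
F–I (9): add — endpoints in different components.
F–H (10): add — endpoints in different components.
D–J (11): add — endpoints in different components.
F–G (14): skip — F and G already connected.
D–G (16): add — endpoints in different components.
Every non-tree edge has weight strictly greater than the heaviest edge on the tree path between its endpoints, so the MST is unique.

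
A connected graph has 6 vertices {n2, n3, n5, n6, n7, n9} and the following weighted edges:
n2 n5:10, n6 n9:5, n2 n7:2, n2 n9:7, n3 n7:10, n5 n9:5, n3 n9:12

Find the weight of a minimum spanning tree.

Prim, starting at n5.
Step 1: frontier [n5 n9 5, n2 n5 10] → take n5 n9 (5); add n9.
Step 2: frontier [n2 n5 10, n6 n9 5, n2 n9 7, n3 n9 12] → take n6 n9 (5); add n6.
Step 3: frontier [n2 n5 10, n2 n9 7, n3 n9 12] → take n2 n9 (7); add n2.
Step 4: frontier [n2 n7 2, n3 n9 12] → take n2 n7 (2); add n7.
Step 5: frontier [n3 n7 10, n3 n9 12] → take n3 n7 (10); add n3.
MST edges: n5 n9, n6 n9, n2 n9, n2 n7, n3 n7; total weight 5+5+7+2+10 = 29.

29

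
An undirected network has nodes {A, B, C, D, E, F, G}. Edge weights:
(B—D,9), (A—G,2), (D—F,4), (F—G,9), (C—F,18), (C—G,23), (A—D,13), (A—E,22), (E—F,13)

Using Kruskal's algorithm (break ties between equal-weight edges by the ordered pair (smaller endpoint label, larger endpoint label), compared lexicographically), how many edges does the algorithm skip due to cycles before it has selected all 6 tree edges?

Kruskal: consider edges lightest-first.
A—G (2): add — endpoints in different components.
D—F (4): add — endpoints in different components.
B—D (9): add — endpoints in different components.
F—G (9): add — endpoints in different components.
A—D (13): skip — A and D already connected.
E—F (13): add — endpoints in different components.
C—F (18): add — endpoints in different components.
Edges rejected before the tree was complete: 1.

1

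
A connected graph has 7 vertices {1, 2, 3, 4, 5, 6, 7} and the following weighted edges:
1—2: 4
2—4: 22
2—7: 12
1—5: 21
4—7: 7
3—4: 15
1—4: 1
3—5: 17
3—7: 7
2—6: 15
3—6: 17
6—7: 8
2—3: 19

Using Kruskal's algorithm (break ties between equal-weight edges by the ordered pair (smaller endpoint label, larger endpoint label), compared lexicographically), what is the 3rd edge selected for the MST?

Kruskal: consider edges lightest-first.
1—4 (1): add. Components now {1,4} {2} {3} {5} {6} {7}
1—2 (4): add. Components now {1,2,4} {3} {5} {6} {7}
3—7 (7): add. Components now {1,2,4} {3,7} {5} {6}
4—7 (7): add. Components now {1,2,3,4,7} {5} {6}
6—7 (8): add. Components now {1,2,3,4,6,7} {5}
2—7 (12): skip — 2 and 7 already connected.
2—6 (15): skip — 2 and 6 already connected.
3—4 (15): skip — 3 and 4 already connected.
3—5 (17): add. Components now {1,2,3,4,5,6,7}
The 3rd edge added is 3—7.

3-7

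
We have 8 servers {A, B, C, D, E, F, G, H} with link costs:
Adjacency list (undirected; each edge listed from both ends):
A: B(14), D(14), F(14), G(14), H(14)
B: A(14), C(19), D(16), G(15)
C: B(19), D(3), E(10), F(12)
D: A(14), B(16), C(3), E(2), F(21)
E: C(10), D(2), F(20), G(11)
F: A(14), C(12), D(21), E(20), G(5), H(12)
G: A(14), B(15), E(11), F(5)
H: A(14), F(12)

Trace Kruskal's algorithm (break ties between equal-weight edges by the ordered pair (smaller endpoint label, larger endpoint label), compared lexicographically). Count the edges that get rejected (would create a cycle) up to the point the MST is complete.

2

Sort edges by weight, then run Kruskal:
D-E (2): add — endpoints in different components.
C-D (3): add — endpoints in different components.
F-G (5): add — endpoints in different components.
C-E (10): skip — C and E already connected.
E-G (11): add — endpoints in different components.
C-F (12): skip — C and F already connected.
F-H (12): add — endpoints in different components.
A-B (14): add — endpoints in different components.
A-D (14): add — endpoints in different components.
Edges rejected before the tree was complete: 2.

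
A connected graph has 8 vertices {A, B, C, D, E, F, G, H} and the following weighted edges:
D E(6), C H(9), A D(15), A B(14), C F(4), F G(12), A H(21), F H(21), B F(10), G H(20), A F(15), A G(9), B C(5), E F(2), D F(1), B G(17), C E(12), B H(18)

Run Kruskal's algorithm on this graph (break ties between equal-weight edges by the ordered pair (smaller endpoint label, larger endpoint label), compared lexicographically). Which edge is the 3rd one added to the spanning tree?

C-F

Kruskal's algorithm — process edges by increasing weight (ties by edge label):
D F (1): add — endpoints in different components.
E F (2): add — endpoints in different components.
C F (4): add — endpoints in different components.
B C (5): add — endpoints in different components.
D E (6): skip — D and E already connected.
A G (9): add — endpoints in different components.
C H (9): add — endpoints in different components.
B F (10): skip — B and F already connected.
C E (12): skip — C and E already connected.
F G (12): add — endpoints in different components.
The 3rd edge added is C F.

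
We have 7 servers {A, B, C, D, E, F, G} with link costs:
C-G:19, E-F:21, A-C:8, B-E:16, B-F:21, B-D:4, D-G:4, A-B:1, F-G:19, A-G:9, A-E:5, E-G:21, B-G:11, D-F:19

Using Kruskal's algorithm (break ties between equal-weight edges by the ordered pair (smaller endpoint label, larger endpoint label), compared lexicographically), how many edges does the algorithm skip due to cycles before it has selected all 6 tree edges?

4

Kruskal: consider edges lightest-first.
A-B (1): add — endpoints in different components.
B-D (4): add — endpoints in different components.
D-G (4): add — endpoints in different components.
A-E (5): add — endpoints in different components.
A-C (8): add — endpoints in different components.
A-G (9): skip — A and G already connected.
B-G (11): skip — B and G already connected.
B-E (16): skip — B and E already connected.
C-G (19): skip — C and G already connected.
D-F (19): add — endpoints in different components.
Edges rejected before the tree was complete: 4.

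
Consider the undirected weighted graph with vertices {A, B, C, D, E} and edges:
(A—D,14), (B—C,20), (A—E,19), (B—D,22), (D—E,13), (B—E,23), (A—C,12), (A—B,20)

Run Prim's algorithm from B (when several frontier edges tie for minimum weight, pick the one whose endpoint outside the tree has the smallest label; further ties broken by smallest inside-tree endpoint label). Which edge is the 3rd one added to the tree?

Grow the tree from B using Prim:
Step 1: frontier [A—B 20, B—C 20, B—D 22, B—E 23] → take A—B (20); add A.
Step 2: frontier [A—C 12, A—D 14, A—E 19, B—C 20, B—D 22, B—E 23] → take A—C (12); add C.
Step 3: frontier [A—D 14, A—E 19, B—D 22, B—E 23] → take A—D (14); add D.
Step 4: frontier [A—E 19, B—E 23, D—E 13] → take D—E (13); add E.
The 3rd edge added is A—D.

A-D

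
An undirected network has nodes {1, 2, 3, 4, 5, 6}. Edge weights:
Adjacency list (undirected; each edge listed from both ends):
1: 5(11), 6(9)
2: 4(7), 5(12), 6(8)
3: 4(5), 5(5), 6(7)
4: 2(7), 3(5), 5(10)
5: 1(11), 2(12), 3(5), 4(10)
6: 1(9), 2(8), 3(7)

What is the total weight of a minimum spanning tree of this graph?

Grow the tree from 1 using Prim:
Step 1: frontier [1–6 9, 1–5 11] → take 1–6 (9); add 6.
Step 2: frontier [1–5 11, 3–6 7, 2–6 8] → take 3–6 (7); add 3.
Step 3: frontier [1–5 11, 3–4 5, 3–5 5, 2–6 8] → take 3–4 (5); add 4.
Step 4: frontier [1–5 11, 3–5 5, 2–4 7, 4–5 10, 2–6 8] → take 3–5 (5); add 5.
Step 5: frontier [2–4 7, 2–5 12, 2–6 8] → take 2–4 (7); add 2.
MST edges: 1–6, 3–6, 3–4, 3–5, 2–4; total weight 9+7+5+5+7 = 33.

33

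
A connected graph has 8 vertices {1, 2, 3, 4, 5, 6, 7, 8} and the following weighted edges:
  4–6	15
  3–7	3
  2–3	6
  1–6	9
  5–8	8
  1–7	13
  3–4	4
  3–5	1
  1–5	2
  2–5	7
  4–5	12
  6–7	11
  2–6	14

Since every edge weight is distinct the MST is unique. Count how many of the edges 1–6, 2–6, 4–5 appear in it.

1

Kruskal's algorithm — process edges by increasing weight (ties by edge label):
3–5 (1): add — endpoints in different components.
1–5 (2): add — endpoints in different components.
3–7 (3): add — endpoints in different components.
3–4 (4): add — endpoints in different components.
2–3 (6): add — endpoints in different components.
2–5 (7): skip — 2 and 5 already connected.
5–8 (8): add — endpoints in different components.
1–6 (9): add — endpoints in different components.
MST edge set: {3–5, 1–5, 3–7, 3–4, 2–3, 5–8, 1–6}.
Of the listed edges, {1–6} are in the MST → 1.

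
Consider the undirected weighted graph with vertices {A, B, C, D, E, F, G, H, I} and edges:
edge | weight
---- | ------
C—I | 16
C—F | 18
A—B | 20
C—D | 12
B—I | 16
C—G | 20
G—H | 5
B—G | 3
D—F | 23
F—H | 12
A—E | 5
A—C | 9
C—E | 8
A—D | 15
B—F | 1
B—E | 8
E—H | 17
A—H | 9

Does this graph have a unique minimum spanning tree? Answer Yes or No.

No

Kruskal's algorithm — process edges by increasing weight (ties by edge label):
B—F (1): add — endpoints in different components.
B—G (3): add — endpoints in different components.
A—E (5): add — endpoints in different components.
G—H (5): add — endpoints in different components.
B—E (8): add — endpoints in different components.
C—E (8): add — endpoints in different components.
A—C (9): skip — A and C already connected.
A—H (9): skip — A and H already connected.
C—D (12): add — endpoints in different components.
F—H (12): skip — F and H already connected.
A—D (15): skip — A and D already connected.
B—I (16): add — endpoints in different components.
Non-tree edge C—I has weight 16, equal to the heaviest edge on its tree cycle — swapping gives another MST of the same weight. Not unique.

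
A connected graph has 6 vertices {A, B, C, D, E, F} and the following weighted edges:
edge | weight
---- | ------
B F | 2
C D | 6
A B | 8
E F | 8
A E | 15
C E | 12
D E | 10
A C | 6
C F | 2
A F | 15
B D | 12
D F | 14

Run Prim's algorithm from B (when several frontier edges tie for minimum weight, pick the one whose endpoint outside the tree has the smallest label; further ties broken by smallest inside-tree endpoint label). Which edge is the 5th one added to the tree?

E-F

Prim's algorithm from B:
Step 1: cheapest edge leaving the tree is B F (2); add F.
Step 2: cheapest edge leaving the tree is C F (2); add C.
Step 3: cheapest edge leaving the tree is A C (6); add A.
Step 4: cheapest edge leaving the tree is C D (6); add D.
Step 5: cheapest edge leaving the tree is E F (8); add E.
The 5th edge added is E F.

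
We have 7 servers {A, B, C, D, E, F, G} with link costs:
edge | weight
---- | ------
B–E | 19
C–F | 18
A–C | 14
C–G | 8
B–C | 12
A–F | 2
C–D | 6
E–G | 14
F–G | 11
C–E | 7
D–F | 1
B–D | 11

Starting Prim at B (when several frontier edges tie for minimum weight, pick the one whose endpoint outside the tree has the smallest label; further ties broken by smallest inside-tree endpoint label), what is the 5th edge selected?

Prim's algorithm from B:
Step 1: frontier [B–D 11, B–C 12, B–E 19] → take B–D (11); add D.
Step 2: frontier [B–C 12, B–E 19, D–F 1, C–D 6] → take D–F (1); add F.
Step 3: frontier [B–C 12, B–E 19, C–D 6, A–F 2, F–G 11, C–F 18] → take A–F (2); add A.
Step 4: frontier [A–C 14, B–C 12, B–E 19, C–D 6, F–G 11, C–F 18] → take C–D (6); add C.
Step 5: frontier [B–E 19, C–E 7, C–G 8, F–G 11] → take C–E (7); add E.
Step 6: frontier [C–G 8, E–G 14, F–G 11] → take C–G (8); add G.
The 5th edge added is C–E.

C-E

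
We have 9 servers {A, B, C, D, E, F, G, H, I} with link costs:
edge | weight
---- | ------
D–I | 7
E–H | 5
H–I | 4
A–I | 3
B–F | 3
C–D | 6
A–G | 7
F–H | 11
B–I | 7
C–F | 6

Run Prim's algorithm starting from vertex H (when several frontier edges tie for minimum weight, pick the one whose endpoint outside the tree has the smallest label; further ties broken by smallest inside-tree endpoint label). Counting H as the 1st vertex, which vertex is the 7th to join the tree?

C

Grow the tree from H using Prim:
Step 1: cheapest edge leaving the tree is H–I (4); add I.
Step 2: cheapest edge leaving the tree is A–I (3); add A.
Step 3: cheapest edge leaving the tree is E–H (5); add E.
Step 4: cheapest edge leaving the tree is B–I (7); add B.
Step 5: cheapest edge leaving the tree is B–F (3); add F.
Step 6: cheapest edge leaving the tree is C–F (6); add C.
Step 7: cheapest edge leaving the tree is C–D (6); add D.
Step 8: cheapest edge leaving the tree is A–G (7); add G.
Vertex order: H, I, A, E, B, F, C, D, G. The 7th vertex is C.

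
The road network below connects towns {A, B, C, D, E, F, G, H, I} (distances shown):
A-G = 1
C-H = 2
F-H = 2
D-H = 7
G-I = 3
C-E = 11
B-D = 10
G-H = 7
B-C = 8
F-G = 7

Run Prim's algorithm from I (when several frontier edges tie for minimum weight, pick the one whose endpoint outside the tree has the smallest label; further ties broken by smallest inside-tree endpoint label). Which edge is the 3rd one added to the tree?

Grow the tree from I using Prim:
Step 1: cheapest edge leaving the tree is G-I (3); add G.
Step 2: cheapest edge leaving the tree is A-G (1); add A.
Step 3: cheapest edge leaving the tree is F-G (7); add F.
Step 4: cheapest edge leaving the tree is F-H (2); add H.
Step 5: cheapest edge leaving the tree is C-H (2); add C.
Step 6: cheapest edge leaving the tree is D-H (7); add D.
Step 7: cheapest edge leaving the tree is B-C (8); add B.
Step 8: cheapest edge leaving the tree is C-E (11); add E.
The 3rd edge added is F-G.

F-G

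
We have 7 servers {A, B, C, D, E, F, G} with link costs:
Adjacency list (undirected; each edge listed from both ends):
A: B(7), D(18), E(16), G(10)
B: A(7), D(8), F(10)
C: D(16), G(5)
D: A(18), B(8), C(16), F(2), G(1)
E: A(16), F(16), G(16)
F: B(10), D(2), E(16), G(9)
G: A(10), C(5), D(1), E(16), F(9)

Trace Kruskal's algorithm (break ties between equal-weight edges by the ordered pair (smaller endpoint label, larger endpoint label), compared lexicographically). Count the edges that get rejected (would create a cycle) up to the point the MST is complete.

3

Sort edges by weight, then run Kruskal:
D G (1): add — endpoints in different components.
D F (2): add — endpoints in different components.
C G (5): add — endpoints in different components.
A B (7): add — endpoints in different components.
B D (8): add — endpoints in different components.
F G (9): skip — F and G already connected.
A G (10): skip — A and G already connected.
B F (10): skip — B and F already connected.
A E (16): add — endpoints in different components.
Edges rejected before the tree was complete: 3.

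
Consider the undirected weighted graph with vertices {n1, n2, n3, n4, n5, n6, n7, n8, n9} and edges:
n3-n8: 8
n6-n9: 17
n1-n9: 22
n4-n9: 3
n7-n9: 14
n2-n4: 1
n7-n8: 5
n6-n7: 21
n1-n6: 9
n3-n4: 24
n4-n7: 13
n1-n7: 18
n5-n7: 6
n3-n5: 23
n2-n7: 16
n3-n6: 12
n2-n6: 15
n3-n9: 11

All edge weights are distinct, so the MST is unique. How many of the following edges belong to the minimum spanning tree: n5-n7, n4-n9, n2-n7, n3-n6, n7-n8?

4

Kruskal's algorithm — process edges by increasing weight (ties by edge label):
n2-n4 (1): add — endpoints in different components.
n4-n9 (3): add — endpoints in different components.
n7-n8 (5): add — endpoints in different components.
n5-n7 (6): add — endpoints in different components.
n3-n8 (8): add — endpoints in different components.
n1-n6 (9): add — endpoints in different components.
n3-n9 (11): add — endpoints in different components.
n3-n6 (12): add — endpoints in different components.
MST edge set: {n2-n4, n4-n9, n7-n8, n5-n7, n3-n8, n1-n6, n3-n9, n3-n6}.
Of the listed edges, {n5-n7, n4-n9, n3-n6, n7-n8} are in the MST → 4.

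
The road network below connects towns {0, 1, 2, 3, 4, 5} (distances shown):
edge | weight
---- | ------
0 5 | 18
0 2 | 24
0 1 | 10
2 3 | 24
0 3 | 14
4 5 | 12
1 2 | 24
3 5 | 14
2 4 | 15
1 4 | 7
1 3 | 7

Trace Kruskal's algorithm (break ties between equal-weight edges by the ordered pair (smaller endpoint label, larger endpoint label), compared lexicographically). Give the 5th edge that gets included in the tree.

Kruskal's algorithm — process edges by increasing weight (ties by edge label):
1 3 (7): add. Components now {0} {1,3} {2} {4} {5}
1 4 (7): add. Components now {0} {1,3,4} {2} {5}
0 1 (10): add. Components now {0,1,3,4} {2} {5}
4 5 (12): add. Components now {0,1,3,4,5} {2}
0 3 (14): skip — 0 and 3 already connected.
3 5 (14): skip — 3 and 5 already connected.
2 4 (15): add. Components now {0,1,2,3,4,5}
The 5th edge added is 2 4.

2-4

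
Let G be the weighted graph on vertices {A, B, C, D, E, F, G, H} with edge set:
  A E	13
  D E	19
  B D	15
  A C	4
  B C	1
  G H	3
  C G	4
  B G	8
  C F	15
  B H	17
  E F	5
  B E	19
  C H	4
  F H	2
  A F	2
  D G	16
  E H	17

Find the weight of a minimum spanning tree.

32

Kruskal's algorithm — process edges by increasing weight (ties by edge label):
B C (1): add — endpoints in different components.
A F (2): add — endpoints in different components.
F H (2): add — endpoints in different components.
G H (3): add — endpoints in different components.
A C (4): add — endpoints in different components.
C G (4): skip — C and G already connected.
C H (4): skip — C and H already connected.
E F (5): add — endpoints in different components.
B G (8): skip — B and G already connected.
A E (13): skip — A and E already connected.
B D (15): add — endpoints in different components.
MST edges: B C, A F, F H, G H, A C, E F, B D; total weight 1+2+2+3+4+5+15 = 32.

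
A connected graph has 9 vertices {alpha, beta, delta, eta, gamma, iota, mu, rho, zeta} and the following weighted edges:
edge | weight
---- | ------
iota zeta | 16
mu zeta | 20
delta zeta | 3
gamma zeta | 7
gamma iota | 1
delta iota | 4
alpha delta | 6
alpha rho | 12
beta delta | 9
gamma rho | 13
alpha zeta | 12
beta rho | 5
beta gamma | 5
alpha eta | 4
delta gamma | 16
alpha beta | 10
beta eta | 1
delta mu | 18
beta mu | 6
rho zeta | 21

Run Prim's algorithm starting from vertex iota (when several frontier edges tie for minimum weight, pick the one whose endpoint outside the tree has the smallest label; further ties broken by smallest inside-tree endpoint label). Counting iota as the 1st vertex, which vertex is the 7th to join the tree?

alpha

Prim, starting at iota.
Step 1: cheapest edge leaving the tree is gamma iota (1); add gamma.
Step 2: cheapest edge leaving the tree is delta iota (4); add delta.
Step 3: cheapest edge leaving the tree is delta zeta (3); add zeta.
Step 4: cheapest edge leaving the tree is beta gamma (5); add beta.
Step 5: cheapest edge leaving the tree is beta eta (1); add eta.
Step 6: cheapest edge leaving the tree is alpha eta (4); add alpha.
Step 7: cheapest edge leaving the tree is beta rho (5); add rho.
Step 8: cheapest edge leaving the tree is beta mu (6); add mu.
Vertex order: iota, gamma, delta, zeta, beta, eta, alpha, rho, mu. The 7th vertex is alpha.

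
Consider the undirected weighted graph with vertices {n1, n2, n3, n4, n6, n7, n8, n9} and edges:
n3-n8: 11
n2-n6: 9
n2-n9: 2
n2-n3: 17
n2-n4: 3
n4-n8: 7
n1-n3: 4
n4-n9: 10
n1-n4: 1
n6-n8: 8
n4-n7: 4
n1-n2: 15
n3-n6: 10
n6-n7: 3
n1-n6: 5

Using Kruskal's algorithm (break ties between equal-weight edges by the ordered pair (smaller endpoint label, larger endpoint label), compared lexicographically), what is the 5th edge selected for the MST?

n1-n3

Kruskal: consider edges lightest-first.
n1-n4 (1): add — endpoints in different components.
n2-n9 (2): add — endpoints in different components.
n2-n4 (3): add — endpoints in different components.
n6-n7 (3): add — endpoints in different components.
n1-n3 (4): add — endpoints in different components.
n4-n7 (4): add — endpoints in different components.
n1-n6 (5): skip — n6 and n1 already connected.
n4-n8 (7): add — endpoints in different components.
The 5th edge added is n1-n3.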